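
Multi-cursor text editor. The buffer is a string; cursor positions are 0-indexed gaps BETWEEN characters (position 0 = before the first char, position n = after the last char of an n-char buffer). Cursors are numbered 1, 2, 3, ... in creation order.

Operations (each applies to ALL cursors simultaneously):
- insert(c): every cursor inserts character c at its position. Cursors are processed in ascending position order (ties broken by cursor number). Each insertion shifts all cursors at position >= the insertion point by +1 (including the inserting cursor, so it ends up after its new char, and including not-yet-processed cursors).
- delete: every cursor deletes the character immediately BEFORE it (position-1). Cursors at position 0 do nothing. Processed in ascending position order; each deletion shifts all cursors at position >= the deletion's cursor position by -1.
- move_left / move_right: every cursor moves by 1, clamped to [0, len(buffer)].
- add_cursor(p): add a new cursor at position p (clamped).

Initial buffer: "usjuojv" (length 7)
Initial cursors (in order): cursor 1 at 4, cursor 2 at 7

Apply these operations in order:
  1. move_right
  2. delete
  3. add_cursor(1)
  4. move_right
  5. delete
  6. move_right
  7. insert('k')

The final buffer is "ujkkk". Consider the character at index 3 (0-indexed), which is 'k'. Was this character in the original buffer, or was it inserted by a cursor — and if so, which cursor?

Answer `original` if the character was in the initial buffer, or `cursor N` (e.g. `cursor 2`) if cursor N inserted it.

Answer: cursor 2

Derivation:
After op 1 (move_right): buffer="usjuojv" (len 7), cursors c1@5 c2@7, authorship .......
After op 2 (delete): buffer="usjuj" (len 5), cursors c1@4 c2@5, authorship .....
After op 3 (add_cursor(1)): buffer="usjuj" (len 5), cursors c3@1 c1@4 c2@5, authorship .....
After op 4 (move_right): buffer="usjuj" (len 5), cursors c3@2 c1@5 c2@5, authorship .....
After op 5 (delete): buffer="uj" (len 2), cursors c3@1 c1@2 c2@2, authorship ..
After op 6 (move_right): buffer="uj" (len 2), cursors c1@2 c2@2 c3@2, authorship ..
After op 7 (insert('k')): buffer="ujkkk" (len 5), cursors c1@5 c2@5 c3@5, authorship ..123
Authorship (.=original, N=cursor N): . . 1 2 3
Index 3: author = 2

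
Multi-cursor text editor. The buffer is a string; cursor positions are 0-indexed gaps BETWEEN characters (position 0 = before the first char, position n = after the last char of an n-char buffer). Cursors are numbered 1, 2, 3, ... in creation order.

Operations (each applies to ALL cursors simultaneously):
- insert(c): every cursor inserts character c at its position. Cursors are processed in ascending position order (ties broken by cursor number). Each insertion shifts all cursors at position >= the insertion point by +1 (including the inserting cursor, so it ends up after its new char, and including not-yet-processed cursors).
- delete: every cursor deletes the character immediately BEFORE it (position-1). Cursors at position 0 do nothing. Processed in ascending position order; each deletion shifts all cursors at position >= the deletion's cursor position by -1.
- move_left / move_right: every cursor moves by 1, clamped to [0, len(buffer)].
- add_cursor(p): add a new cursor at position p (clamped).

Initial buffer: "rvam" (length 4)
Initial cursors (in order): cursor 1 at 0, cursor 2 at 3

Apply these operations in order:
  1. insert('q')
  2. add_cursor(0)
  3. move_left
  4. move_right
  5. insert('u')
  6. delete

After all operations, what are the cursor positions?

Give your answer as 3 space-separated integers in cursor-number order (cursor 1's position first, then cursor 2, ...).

Answer: 1 5 1

Derivation:
After op 1 (insert('q')): buffer="qrvaqm" (len 6), cursors c1@1 c2@5, authorship 1...2.
After op 2 (add_cursor(0)): buffer="qrvaqm" (len 6), cursors c3@0 c1@1 c2@5, authorship 1...2.
After op 3 (move_left): buffer="qrvaqm" (len 6), cursors c1@0 c3@0 c2@4, authorship 1...2.
After op 4 (move_right): buffer="qrvaqm" (len 6), cursors c1@1 c3@1 c2@5, authorship 1...2.
After op 5 (insert('u')): buffer="quurvaqum" (len 9), cursors c1@3 c3@3 c2@8, authorship 113...22.
After op 6 (delete): buffer="qrvaqm" (len 6), cursors c1@1 c3@1 c2@5, authorship 1...2.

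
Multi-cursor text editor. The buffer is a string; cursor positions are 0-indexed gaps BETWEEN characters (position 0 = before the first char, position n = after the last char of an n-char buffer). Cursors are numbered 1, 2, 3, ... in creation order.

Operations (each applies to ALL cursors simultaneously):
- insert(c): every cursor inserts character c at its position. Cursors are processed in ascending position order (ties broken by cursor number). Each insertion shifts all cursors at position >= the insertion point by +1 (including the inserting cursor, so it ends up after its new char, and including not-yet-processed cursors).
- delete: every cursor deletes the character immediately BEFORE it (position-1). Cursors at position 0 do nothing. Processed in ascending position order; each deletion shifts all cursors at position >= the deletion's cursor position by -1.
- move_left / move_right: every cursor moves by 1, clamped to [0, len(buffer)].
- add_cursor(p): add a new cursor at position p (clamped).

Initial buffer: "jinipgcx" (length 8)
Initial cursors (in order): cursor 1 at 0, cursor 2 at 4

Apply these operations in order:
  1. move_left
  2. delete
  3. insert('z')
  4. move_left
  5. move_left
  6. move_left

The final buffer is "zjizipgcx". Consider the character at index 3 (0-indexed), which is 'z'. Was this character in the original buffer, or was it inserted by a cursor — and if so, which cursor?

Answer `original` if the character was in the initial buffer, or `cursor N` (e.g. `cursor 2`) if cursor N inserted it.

After op 1 (move_left): buffer="jinipgcx" (len 8), cursors c1@0 c2@3, authorship ........
After op 2 (delete): buffer="jiipgcx" (len 7), cursors c1@0 c2@2, authorship .......
After op 3 (insert('z')): buffer="zjizipgcx" (len 9), cursors c1@1 c2@4, authorship 1..2.....
After op 4 (move_left): buffer="zjizipgcx" (len 9), cursors c1@0 c2@3, authorship 1..2.....
After op 5 (move_left): buffer="zjizipgcx" (len 9), cursors c1@0 c2@2, authorship 1..2.....
After op 6 (move_left): buffer="zjizipgcx" (len 9), cursors c1@0 c2@1, authorship 1..2.....
Authorship (.=original, N=cursor N): 1 . . 2 . . . . .
Index 3: author = 2

Answer: cursor 2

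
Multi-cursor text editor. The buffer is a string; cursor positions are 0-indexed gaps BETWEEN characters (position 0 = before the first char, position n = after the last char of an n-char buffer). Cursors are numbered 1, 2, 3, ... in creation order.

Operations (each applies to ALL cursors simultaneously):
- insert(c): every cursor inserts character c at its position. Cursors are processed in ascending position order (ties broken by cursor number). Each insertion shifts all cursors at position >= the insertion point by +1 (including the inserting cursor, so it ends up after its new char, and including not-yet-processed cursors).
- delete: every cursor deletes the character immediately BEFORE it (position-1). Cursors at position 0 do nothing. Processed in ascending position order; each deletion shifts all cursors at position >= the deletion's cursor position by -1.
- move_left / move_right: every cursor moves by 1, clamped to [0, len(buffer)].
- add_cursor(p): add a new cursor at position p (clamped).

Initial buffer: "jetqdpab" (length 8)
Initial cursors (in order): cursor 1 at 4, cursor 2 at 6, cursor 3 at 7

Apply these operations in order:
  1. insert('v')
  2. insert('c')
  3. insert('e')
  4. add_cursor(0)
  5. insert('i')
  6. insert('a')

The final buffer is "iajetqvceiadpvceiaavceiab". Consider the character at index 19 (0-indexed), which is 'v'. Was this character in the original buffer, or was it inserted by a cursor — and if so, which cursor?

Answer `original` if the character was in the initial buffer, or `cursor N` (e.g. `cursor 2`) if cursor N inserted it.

Answer: cursor 3

Derivation:
After op 1 (insert('v')): buffer="jetqvdpvavb" (len 11), cursors c1@5 c2@8 c3@10, authorship ....1..2.3.
After op 2 (insert('c')): buffer="jetqvcdpvcavcb" (len 14), cursors c1@6 c2@10 c3@13, authorship ....11..22.33.
After op 3 (insert('e')): buffer="jetqvcedpvceavceb" (len 17), cursors c1@7 c2@12 c3@16, authorship ....111..222.333.
After op 4 (add_cursor(0)): buffer="jetqvcedpvceavceb" (len 17), cursors c4@0 c1@7 c2@12 c3@16, authorship ....111..222.333.
After op 5 (insert('i')): buffer="ijetqvceidpvceiavceib" (len 21), cursors c4@1 c1@9 c2@15 c3@20, authorship 4....1111..2222.3333.
After op 6 (insert('a')): buffer="iajetqvceiadpvceiaavceiab" (len 25), cursors c4@2 c1@11 c2@18 c3@24, authorship 44....11111..22222.33333.
Authorship (.=original, N=cursor N): 4 4 . . . . 1 1 1 1 1 . . 2 2 2 2 2 . 3 3 3 3 3 .
Index 19: author = 3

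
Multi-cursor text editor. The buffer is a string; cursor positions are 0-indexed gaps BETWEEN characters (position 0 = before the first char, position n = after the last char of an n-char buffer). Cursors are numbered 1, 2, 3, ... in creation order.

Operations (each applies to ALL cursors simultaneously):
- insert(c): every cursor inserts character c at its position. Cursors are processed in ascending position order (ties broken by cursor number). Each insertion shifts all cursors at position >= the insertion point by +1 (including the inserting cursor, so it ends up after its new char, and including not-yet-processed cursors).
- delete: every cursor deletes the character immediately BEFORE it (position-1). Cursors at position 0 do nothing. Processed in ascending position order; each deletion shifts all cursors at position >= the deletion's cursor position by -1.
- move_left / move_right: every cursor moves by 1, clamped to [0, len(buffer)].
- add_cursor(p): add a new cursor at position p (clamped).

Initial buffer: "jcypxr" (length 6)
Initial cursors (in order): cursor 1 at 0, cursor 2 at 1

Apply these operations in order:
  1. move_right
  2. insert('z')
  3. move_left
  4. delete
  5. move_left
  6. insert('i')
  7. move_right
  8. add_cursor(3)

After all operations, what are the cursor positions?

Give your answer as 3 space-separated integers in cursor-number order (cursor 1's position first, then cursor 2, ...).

Answer: 3 3 3

Derivation:
After op 1 (move_right): buffer="jcypxr" (len 6), cursors c1@1 c2@2, authorship ......
After op 2 (insert('z')): buffer="jzczypxr" (len 8), cursors c1@2 c2@4, authorship .1.2....
After op 3 (move_left): buffer="jzczypxr" (len 8), cursors c1@1 c2@3, authorship .1.2....
After op 4 (delete): buffer="zzypxr" (len 6), cursors c1@0 c2@1, authorship 12....
After op 5 (move_left): buffer="zzypxr" (len 6), cursors c1@0 c2@0, authorship 12....
After op 6 (insert('i')): buffer="iizzypxr" (len 8), cursors c1@2 c2@2, authorship 1212....
After op 7 (move_right): buffer="iizzypxr" (len 8), cursors c1@3 c2@3, authorship 1212....
After op 8 (add_cursor(3)): buffer="iizzypxr" (len 8), cursors c1@3 c2@3 c3@3, authorship 1212....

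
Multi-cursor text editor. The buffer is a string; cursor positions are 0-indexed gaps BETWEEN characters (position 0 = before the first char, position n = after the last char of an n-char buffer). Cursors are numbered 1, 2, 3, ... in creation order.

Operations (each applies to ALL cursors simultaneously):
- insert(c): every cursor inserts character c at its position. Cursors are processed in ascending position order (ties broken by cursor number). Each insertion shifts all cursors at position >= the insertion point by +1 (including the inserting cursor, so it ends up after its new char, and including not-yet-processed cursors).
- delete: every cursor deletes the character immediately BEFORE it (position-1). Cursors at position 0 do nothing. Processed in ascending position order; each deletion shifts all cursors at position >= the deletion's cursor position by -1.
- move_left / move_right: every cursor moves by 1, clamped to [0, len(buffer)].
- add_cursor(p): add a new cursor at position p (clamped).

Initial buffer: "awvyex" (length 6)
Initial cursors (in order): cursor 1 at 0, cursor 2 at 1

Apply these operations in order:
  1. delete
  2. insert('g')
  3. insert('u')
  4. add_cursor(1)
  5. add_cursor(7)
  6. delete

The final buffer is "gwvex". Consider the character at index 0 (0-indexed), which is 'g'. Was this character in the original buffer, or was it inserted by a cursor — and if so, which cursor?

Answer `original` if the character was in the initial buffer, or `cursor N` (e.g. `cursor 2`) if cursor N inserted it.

Answer: cursor 2

Derivation:
After op 1 (delete): buffer="wvyex" (len 5), cursors c1@0 c2@0, authorship .....
After op 2 (insert('g')): buffer="ggwvyex" (len 7), cursors c1@2 c2@2, authorship 12.....
After op 3 (insert('u')): buffer="gguuwvyex" (len 9), cursors c1@4 c2@4, authorship 1212.....
After op 4 (add_cursor(1)): buffer="gguuwvyex" (len 9), cursors c3@1 c1@4 c2@4, authorship 1212.....
After op 5 (add_cursor(7)): buffer="gguuwvyex" (len 9), cursors c3@1 c1@4 c2@4 c4@7, authorship 1212.....
After op 6 (delete): buffer="gwvex" (len 5), cursors c3@0 c1@1 c2@1 c4@3, authorship 2....
Authorship (.=original, N=cursor N): 2 . . . .
Index 0: author = 2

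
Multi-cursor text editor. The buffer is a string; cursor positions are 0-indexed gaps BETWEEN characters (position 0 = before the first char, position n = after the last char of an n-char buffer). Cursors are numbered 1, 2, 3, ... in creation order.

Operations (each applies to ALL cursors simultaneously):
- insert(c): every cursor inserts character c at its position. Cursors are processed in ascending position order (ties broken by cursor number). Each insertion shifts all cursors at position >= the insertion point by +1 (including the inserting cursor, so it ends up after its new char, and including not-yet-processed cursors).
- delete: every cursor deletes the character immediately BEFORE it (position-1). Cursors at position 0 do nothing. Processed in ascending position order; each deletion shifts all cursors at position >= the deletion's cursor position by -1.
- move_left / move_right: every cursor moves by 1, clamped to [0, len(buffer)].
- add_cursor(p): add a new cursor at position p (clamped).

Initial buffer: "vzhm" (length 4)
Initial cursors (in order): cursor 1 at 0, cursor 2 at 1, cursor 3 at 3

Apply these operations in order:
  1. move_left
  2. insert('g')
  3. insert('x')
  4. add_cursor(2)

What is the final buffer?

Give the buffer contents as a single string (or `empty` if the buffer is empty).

After op 1 (move_left): buffer="vzhm" (len 4), cursors c1@0 c2@0 c3@2, authorship ....
After op 2 (insert('g')): buffer="ggvzghm" (len 7), cursors c1@2 c2@2 c3@5, authorship 12..3..
After op 3 (insert('x')): buffer="ggxxvzgxhm" (len 10), cursors c1@4 c2@4 c3@8, authorship 1212..33..
After op 4 (add_cursor(2)): buffer="ggxxvzgxhm" (len 10), cursors c4@2 c1@4 c2@4 c3@8, authorship 1212..33..

Answer: ggxxvzgxhm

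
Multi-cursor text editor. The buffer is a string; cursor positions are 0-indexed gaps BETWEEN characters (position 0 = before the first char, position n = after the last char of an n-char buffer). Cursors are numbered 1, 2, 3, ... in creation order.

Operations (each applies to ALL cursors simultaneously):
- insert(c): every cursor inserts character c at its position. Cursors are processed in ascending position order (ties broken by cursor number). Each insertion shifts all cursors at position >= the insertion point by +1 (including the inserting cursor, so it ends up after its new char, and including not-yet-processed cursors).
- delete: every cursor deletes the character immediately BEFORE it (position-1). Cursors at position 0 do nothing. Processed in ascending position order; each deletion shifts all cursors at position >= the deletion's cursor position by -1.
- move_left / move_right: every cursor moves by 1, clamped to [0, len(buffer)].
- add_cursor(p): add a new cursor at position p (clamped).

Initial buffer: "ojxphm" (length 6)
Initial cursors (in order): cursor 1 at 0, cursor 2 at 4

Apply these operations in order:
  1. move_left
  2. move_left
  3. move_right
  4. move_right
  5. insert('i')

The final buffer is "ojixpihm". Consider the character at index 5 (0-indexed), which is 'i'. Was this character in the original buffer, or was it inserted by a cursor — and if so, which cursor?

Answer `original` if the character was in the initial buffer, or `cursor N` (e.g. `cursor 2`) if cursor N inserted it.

After op 1 (move_left): buffer="ojxphm" (len 6), cursors c1@0 c2@3, authorship ......
After op 2 (move_left): buffer="ojxphm" (len 6), cursors c1@0 c2@2, authorship ......
After op 3 (move_right): buffer="ojxphm" (len 6), cursors c1@1 c2@3, authorship ......
After op 4 (move_right): buffer="ojxphm" (len 6), cursors c1@2 c2@4, authorship ......
After op 5 (insert('i')): buffer="ojixpihm" (len 8), cursors c1@3 c2@6, authorship ..1..2..
Authorship (.=original, N=cursor N): . . 1 . . 2 . .
Index 5: author = 2

Answer: cursor 2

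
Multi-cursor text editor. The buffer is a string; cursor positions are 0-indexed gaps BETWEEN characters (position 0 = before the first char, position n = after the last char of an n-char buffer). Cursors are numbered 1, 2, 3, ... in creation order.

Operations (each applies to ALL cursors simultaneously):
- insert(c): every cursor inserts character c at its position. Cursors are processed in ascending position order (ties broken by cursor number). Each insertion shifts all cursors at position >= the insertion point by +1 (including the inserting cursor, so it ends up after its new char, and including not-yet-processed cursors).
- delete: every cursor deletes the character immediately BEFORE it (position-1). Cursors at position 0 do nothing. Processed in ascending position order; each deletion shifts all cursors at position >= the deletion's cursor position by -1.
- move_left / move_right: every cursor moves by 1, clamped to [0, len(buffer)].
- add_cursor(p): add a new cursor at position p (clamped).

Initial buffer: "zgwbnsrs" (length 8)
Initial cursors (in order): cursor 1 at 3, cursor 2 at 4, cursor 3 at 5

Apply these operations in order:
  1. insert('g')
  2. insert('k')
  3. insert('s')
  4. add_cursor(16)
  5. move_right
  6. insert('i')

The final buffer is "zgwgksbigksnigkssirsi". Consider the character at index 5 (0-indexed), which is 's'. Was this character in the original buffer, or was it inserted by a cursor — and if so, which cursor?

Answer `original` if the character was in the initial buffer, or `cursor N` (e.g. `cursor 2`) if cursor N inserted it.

After op 1 (insert('g')): buffer="zgwgbgngsrs" (len 11), cursors c1@4 c2@6 c3@8, authorship ...1.2.3...
After op 2 (insert('k')): buffer="zgwgkbgkngksrs" (len 14), cursors c1@5 c2@8 c3@11, authorship ...11.22.33...
After op 3 (insert('s')): buffer="zgwgksbgksngkssrs" (len 17), cursors c1@6 c2@10 c3@14, authorship ...111.222.333...
After op 4 (add_cursor(16)): buffer="zgwgksbgksngkssrs" (len 17), cursors c1@6 c2@10 c3@14 c4@16, authorship ...111.222.333...
After op 5 (move_right): buffer="zgwgksbgksngkssrs" (len 17), cursors c1@7 c2@11 c3@15 c4@17, authorship ...111.222.333...
After op 6 (insert('i')): buffer="zgwgksbigksnigkssirsi" (len 21), cursors c1@8 c2@13 c3@18 c4@21, authorship ...111.1222.2333.3..4
Authorship (.=original, N=cursor N): . . . 1 1 1 . 1 2 2 2 . 2 3 3 3 . 3 . . 4
Index 5: author = 1

Answer: cursor 1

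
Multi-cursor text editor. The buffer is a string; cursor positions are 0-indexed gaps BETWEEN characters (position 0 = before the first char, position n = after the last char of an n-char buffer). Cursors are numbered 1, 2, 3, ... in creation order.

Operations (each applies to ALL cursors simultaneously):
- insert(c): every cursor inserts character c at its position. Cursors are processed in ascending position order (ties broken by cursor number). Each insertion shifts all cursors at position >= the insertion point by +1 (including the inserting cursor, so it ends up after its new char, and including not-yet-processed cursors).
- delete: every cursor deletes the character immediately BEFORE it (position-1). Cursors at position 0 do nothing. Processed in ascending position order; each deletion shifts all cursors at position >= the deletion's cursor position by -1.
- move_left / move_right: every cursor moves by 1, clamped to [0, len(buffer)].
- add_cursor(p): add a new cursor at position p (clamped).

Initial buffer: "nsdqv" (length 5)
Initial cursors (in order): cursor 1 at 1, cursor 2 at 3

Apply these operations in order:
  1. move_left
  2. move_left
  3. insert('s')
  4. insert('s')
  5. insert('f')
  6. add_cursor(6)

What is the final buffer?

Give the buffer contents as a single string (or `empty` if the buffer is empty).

Answer: ssfnssfsdqv

Derivation:
After op 1 (move_left): buffer="nsdqv" (len 5), cursors c1@0 c2@2, authorship .....
After op 2 (move_left): buffer="nsdqv" (len 5), cursors c1@0 c2@1, authorship .....
After op 3 (insert('s')): buffer="snssdqv" (len 7), cursors c1@1 c2@3, authorship 1.2....
After op 4 (insert('s')): buffer="ssnsssdqv" (len 9), cursors c1@2 c2@5, authorship 11.22....
After op 5 (insert('f')): buffer="ssfnssfsdqv" (len 11), cursors c1@3 c2@7, authorship 111.222....
After op 6 (add_cursor(6)): buffer="ssfnssfsdqv" (len 11), cursors c1@3 c3@6 c2@7, authorship 111.222....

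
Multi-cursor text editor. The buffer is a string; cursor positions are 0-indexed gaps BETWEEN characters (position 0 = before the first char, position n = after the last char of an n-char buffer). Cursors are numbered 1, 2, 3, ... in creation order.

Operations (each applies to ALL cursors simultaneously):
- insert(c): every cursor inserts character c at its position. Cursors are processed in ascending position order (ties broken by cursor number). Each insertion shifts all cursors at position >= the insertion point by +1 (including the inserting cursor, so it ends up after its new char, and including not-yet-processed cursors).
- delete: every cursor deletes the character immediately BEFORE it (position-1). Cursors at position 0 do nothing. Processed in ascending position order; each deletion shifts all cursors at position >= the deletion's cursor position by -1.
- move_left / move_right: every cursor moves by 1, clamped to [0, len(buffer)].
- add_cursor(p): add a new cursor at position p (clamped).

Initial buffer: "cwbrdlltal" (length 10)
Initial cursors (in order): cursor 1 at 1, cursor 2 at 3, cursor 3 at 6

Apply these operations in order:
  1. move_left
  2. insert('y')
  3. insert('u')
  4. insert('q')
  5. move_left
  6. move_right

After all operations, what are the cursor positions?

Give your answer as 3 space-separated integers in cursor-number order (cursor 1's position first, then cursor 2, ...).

Answer: 3 8 14

Derivation:
After op 1 (move_left): buffer="cwbrdlltal" (len 10), cursors c1@0 c2@2 c3@5, authorship ..........
After op 2 (insert('y')): buffer="ycwybrdylltal" (len 13), cursors c1@1 c2@4 c3@8, authorship 1..2...3.....
After op 3 (insert('u')): buffer="yucwyubrdyulltal" (len 16), cursors c1@2 c2@6 c3@11, authorship 11..22...33.....
After op 4 (insert('q')): buffer="yuqcwyuqbrdyuqlltal" (len 19), cursors c1@3 c2@8 c3@14, authorship 111..222...333.....
After op 5 (move_left): buffer="yuqcwyuqbrdyuqlltal" (len 19), cursors c1@2 c2@7 c3@13, authorship 111..222...333.....
After op 6 (move_right): buffer="yuqcwyuqbrdyuqlltal" (len 19), cursors c1@3 c2@8 c3@14, authorship 111..222...333.....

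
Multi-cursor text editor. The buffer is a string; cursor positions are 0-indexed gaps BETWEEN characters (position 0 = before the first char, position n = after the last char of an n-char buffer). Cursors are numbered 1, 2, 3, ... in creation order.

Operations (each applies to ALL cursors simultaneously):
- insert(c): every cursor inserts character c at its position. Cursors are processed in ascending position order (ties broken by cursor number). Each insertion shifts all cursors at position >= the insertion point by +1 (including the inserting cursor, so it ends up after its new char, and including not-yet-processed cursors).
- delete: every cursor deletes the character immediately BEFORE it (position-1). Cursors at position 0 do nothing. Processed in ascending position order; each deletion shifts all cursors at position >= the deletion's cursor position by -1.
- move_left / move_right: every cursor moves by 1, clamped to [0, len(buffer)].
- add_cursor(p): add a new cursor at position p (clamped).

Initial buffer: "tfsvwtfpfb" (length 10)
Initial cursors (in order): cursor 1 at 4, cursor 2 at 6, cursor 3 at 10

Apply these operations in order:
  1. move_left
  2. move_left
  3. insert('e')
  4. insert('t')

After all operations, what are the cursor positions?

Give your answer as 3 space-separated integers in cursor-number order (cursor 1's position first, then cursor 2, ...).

Answer: 4 8 14

Derivation:
After op 1 (move_left): buffer="tfsvwtfpfb" (len 10), cursors c1@3 c2@5 c3@9, authorship ..........
After op 2 (move_left): buffer="tfsvwtfpfb" (len 10), cursors c1@2 c2@4 c3@8, authorship ..........
After op 3 (insert('e')): buffer="tfesvewtfpefb" (len 13), cursors c1@3 c2@6 c3@11, authorship ..1..2....3..
After op 4 (insert('t')): buffer="tfetsvetwtfpetfb" (len 16), cursors c1@4 c2@8 c3@14, authorship ..11..22....33..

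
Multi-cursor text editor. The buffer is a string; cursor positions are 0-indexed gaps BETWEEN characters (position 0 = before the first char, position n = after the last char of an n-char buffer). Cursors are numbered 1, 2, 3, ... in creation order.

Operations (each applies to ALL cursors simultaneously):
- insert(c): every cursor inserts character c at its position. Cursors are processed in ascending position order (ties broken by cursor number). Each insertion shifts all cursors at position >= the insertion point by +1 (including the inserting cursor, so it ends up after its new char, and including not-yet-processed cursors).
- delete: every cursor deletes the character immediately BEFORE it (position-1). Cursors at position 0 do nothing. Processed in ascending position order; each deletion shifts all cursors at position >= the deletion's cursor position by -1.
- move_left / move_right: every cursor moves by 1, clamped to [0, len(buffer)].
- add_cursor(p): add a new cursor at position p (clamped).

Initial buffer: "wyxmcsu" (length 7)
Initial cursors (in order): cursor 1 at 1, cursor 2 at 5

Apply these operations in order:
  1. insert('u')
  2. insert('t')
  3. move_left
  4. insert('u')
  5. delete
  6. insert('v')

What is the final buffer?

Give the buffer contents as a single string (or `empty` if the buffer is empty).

After op 1 (insert('u')): buffer="wuyxmcusu" (len 9), cursors c1@2 c2@7, authorship .1....2..
After op 2 (insert('t')): buffer="wutyxmcutsu" (len 11), cursors c1@3 c2@9, authorship .11....22..
After op 3 (move_left): buffer="wutyxmcutsu" (len 11), cursors c1@2 c2@8, authorship .11....22..
After op 4 (insert('u')): buffer="wuutyxmcuutsu" (len 13), cursors c1@3 c2@10, authorship .111....222..
After op 5 (delete): buffer="wutyxmcutsu" (len 11), cursors c1@2 c2@8, authorship .11....22..
After op 6 (insert('v')): buffer="wuvtyxmcuvtsu" (len 13), cursors c1@3 c2@10, authorship .111....222..

Answer: wuvtyxmcuvtsu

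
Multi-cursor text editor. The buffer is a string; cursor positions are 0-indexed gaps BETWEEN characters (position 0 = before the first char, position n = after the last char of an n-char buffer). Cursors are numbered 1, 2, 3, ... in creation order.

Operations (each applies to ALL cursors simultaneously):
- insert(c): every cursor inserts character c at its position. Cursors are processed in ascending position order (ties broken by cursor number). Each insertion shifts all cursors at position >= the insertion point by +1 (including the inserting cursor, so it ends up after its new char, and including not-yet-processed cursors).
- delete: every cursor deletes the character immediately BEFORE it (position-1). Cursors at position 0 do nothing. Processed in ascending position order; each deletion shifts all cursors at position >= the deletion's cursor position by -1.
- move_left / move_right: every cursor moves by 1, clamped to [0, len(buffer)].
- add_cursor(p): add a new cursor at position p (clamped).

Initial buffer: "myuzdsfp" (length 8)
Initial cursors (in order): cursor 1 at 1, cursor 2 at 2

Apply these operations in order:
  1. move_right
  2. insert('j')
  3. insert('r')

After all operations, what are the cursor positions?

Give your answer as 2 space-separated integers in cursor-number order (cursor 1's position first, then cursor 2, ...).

Answer: 4 7

Derivation:
After op 1 (move_right): buffer="myuzdsfp" (len 8), cursors c1@2 c2@3, authorship ........
After op 2 (insert('j')): buffer="myjujzdsfp" (len 10), cursors c1@3 c2@5, authorship ..1.2.....
After op 3 (insert('r')): buffer="myjrujrzdsfp" (len 12), cursors c1@4 c2@7, authorship ..11.22.....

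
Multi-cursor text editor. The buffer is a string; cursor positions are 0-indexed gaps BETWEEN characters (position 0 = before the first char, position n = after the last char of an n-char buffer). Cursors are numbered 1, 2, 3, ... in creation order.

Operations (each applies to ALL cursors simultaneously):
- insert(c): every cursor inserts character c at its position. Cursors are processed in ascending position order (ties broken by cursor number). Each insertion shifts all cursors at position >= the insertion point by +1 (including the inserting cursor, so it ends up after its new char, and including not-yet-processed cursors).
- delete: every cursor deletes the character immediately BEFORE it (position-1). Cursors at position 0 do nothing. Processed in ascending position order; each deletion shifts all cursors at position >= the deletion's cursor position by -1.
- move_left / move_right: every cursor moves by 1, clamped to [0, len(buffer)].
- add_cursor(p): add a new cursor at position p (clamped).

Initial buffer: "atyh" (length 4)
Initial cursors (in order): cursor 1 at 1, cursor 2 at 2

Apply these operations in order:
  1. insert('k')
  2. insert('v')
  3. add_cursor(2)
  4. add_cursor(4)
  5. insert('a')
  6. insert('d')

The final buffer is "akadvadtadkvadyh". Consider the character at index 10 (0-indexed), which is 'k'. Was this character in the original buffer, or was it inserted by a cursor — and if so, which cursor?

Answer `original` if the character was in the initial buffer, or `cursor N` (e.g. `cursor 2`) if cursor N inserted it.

After op 1 (insert('k')): buffer="aktkyh" (len 6), cursors c1@2 c2@4, authorship .1.2..
After op 2 (insert('v')): buffer="akvtkvyh" (len 8), cursors c1@3 c2@6, authorship .11.22..
After op 3 (add_cursor(2)): buffer="akvtkvyh" (len 8), cursors c3@2 c1@3 c2@6, authorship .11.22..
After op 4 (add_cursor(4)): buffer="akvtkvyh" (len 8), cursors c3@2 c1@3 c4@4 c2@6, authorship .11.22..
After op 5 (insert('a')): buffer="akavatakvayh" (len 12), cursors c3@3 c1@5 c4@7 c2@10, authorship .1311.4222..
After op 6 (insert('d')): buffer="akadvadtadkvadyh" (len 16), cursors c3@4 c1@7 c4@10 c2@14, authorship .133111.442222..
Authorship (.=original, N=cursor N): . 1 3 3 1 1 1 . 4 4 2 2 2 2 . .
Index 10: author = 2

Answer: cursor 2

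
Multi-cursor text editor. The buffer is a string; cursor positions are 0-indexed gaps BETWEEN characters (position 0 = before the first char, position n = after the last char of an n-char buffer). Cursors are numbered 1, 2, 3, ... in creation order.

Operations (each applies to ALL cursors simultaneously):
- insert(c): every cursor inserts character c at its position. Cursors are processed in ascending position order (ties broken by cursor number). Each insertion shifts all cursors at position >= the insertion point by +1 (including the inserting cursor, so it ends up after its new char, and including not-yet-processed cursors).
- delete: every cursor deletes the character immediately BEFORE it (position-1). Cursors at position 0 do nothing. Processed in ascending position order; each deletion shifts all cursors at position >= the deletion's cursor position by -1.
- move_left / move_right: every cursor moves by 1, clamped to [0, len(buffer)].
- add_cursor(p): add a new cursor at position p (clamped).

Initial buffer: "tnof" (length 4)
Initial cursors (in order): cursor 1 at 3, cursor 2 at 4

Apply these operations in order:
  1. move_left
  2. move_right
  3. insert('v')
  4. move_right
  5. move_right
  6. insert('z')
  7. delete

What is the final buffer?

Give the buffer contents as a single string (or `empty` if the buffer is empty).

After op 1 (move_left): buffer="tnof" (len 4), cursors c1@2 c2@3, authorship ....
After op 2 (move_right): buffer="tnof" (len 4), cursors c1@3 c2@4, authorship ....
After op 3 (insert('v')): buffer="tnovfv" (len 6), cursors c1@4 c2@6, authorship ...1.2
After op 4 (move_right): buffer="tnovfv" (len 6), cursors c1@5 c2@6, authorship ...1.2
After op 5 (move_right): buffer="tnovfv" (len 6), cursors c1@6 c2@6, authorship ...1.2
After op 6 (insert('z')): buffer="tnovfvzz" (len 8), cursors c1@8 c2@8, authorship ...1.212
After op 7 (delete): buffer="tnovfv" (len 6), cursors c1@6 c2@6, authorship ...1.2

Answer: tnovfv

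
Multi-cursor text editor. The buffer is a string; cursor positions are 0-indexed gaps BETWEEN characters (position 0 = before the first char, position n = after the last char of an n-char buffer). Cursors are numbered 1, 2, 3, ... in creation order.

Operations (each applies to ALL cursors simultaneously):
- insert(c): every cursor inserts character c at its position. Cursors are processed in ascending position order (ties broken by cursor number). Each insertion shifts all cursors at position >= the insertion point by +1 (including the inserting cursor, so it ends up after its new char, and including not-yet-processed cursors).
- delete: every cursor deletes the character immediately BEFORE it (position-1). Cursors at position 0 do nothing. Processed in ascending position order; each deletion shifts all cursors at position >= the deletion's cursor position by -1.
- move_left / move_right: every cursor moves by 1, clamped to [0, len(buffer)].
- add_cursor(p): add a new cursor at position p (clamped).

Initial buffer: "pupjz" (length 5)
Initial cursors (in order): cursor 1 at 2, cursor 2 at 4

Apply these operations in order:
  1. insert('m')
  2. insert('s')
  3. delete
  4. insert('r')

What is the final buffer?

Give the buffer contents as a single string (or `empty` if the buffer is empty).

After op 1 (insert('m')): buffer="pumpjmz" (len 7), cursors c1@3 c2@6, authorship ..1..2.
After op 2 (insert('s')): buffer="pumspjmsz" (len 9), cursors c1@4 c2@8, authorship ..11..22.
After op 3 (delete): buffer="pumpjmz" (len 7), cursors c1@3 c2@6, authorship ..1..2.
After op 4 (insert('r')): buffer="pumrpjmrz" (len 9), cursors c1@4 c2@8, authorship ..11..22.

Answer: pumrpjmrz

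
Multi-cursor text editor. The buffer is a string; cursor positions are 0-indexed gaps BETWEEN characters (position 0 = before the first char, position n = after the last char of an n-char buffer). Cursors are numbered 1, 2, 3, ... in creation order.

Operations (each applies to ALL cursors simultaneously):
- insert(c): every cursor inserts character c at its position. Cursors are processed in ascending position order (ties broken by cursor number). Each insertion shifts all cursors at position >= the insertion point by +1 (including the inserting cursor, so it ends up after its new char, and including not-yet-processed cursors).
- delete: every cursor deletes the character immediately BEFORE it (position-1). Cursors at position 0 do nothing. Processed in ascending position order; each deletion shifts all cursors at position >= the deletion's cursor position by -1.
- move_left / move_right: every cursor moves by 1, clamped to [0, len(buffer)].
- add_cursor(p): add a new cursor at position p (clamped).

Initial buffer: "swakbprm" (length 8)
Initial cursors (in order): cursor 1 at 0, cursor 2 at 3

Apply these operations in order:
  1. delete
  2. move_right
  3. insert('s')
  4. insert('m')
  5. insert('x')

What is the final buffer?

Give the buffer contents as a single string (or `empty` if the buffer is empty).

After op 1 (delete): buffer="swkbprm" (len 7), cursors c1@0 c2@2, authorship .......
After op 2 (move_right): buffer="swkbprm" (len 7), cursors c1@1 c2@3, authorship .......
After op 3 (insert('s')): buffer="sswksbprm" (len 9), cursors c1@2 c2@5, authorship .1..2....
After op 4 (insert('m')): buffer="ssmwksmbprm" (len 11), cursors c1@3 c2@7, authorship .11..22....
After op 5 (insert('x')): buffer="ssmxwksmxbprm" (len 13), cursors c1@4 c2@9, authorship .111..222....

Answer: ssmxwksmxbprm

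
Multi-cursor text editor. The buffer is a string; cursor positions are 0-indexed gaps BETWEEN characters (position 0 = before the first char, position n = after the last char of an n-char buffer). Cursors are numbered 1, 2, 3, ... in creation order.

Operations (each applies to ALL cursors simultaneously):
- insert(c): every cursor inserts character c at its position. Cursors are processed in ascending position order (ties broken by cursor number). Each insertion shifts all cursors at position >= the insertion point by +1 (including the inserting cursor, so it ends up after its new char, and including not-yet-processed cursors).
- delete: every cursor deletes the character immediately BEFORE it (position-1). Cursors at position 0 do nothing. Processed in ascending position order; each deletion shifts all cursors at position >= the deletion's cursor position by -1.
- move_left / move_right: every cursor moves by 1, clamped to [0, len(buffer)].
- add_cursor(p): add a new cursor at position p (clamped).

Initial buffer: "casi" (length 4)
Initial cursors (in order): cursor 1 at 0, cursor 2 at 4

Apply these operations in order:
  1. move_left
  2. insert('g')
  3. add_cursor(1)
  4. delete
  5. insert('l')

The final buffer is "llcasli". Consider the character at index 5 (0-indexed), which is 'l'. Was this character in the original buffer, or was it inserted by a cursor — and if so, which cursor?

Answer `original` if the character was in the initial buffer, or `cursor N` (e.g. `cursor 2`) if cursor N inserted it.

Answer: cursor 2

Derivation:
After op 1 (move_left): buffer="casi" (len 4), cursors c1@0 c2@3, authorship ....
After op 2 (insert('g')): buffer="gcasgi" (len 6), cursors c1@1 c2@5, authorship 1...2.
After op 3 (add_cursor(1)): buffer="gcasgi" (len 6), cursors c1@1 c3@1 c2@5, authorship 1...2.
After op 4 (delete): buffer="casi" (len 4), cursors c1@0 c3@0 c2@3, authorship ....
After op 5 (insert('l')): buffer="llcasli" (len 7), cursors c1@2 c3@2 c2@6, authorship 13...2.
Authorship (.=original, N=cursor N): 1 3 . . . 2 .
Index 5: author = 2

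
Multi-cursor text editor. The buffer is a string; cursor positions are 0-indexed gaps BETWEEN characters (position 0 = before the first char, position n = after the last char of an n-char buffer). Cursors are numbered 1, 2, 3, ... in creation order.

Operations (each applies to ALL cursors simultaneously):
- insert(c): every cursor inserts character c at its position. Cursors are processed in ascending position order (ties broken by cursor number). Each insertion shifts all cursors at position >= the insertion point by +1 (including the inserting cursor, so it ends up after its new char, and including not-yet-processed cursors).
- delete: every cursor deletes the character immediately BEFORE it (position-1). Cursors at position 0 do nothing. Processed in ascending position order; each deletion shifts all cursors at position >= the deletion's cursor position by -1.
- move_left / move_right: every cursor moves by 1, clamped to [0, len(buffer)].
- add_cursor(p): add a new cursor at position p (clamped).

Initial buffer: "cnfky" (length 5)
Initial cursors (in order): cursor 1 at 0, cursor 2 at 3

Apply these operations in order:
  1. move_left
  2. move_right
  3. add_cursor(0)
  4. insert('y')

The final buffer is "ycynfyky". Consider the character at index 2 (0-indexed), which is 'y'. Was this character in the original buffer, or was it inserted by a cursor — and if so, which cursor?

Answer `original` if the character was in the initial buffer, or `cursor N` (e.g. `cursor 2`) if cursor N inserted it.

After op 1 (move_left): buffer="cnfky" (len 5), cursors c1@0 c2@2, authorship .....
After op 2 (move_right): buffer="cnfky" (len 5), cursors c1@1 c2@3, authorship .....
After op 3 (add_cursor(0)): buffer="cnfky" (len 5), cursors c3@0 c1@1 c2@3, authorship .....
After op 4 (insert('y')): buffer="ycynfyky" (len 8), cursors c3@1 c1@3 c2@6, authorship 3.1..2..
Authorship (.=original, N=cursor N): 3 . 1 . . 2 . .
Index 2: author = 1

Answer: cursor 1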